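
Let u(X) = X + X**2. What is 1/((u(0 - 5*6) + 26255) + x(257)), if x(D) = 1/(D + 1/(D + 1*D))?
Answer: 132099/3583185889 ≈ 3.6866e-5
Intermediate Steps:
x(D) = 1/(D + 1/(2*D)) (x(D) = 1/(D + 1/(D + D)) = 1/(D + 1/(2*D)))
1/((u(0 - 5*6) + 26255) + x(257)) = 1/(((0 - 5*6)*(1 + (0 - 5*6)) + 26255) + 2*257/(1 + 2*257**2)) = 1/(((0 - 30)*(1 + (0 - 30)) + 26255) + 2*257/(1 + 2*66049)) = 1/((-30*(1 - 30) + 26255) + 2*257/(1 + 132098)) = 1/((-30*(-29) + 26255) + 2*257/132099) = 1/((870 + 26255) + 2*257*(1/132099)) = 1/(27125 + 514/132099) = 1/(3583185889/132099) = 132099/3583185889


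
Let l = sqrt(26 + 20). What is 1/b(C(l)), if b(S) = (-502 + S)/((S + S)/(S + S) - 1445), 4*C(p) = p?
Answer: 5799104/2016009 + 2888*sqrt(46)/2016009 ≈ 2.8862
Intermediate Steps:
l = sqrt(46) ≈ 6.7823
C(p) = p/4
b(S) = 251/722 - S/1444 (b(S) = (-502 + S)/((2*S)/((2*S)) - 1445) = (-502 + S)/((2*S)*(1/(2*S)) - 1445) = (-502 + S)/(1 - 1445) = (-502 + S)/(-1444) = (-502 + S)*(-1/1444) = 251/722 - S/1444)
1/b(C(l)) = 1/(251/722 - sqrt(46)/5776)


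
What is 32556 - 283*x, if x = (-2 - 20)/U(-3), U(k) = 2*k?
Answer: 94555/3 ≈ 31518.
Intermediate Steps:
x = 11/3 (x = (-2 - 20)/((2*(-3))) = -22/(-6) = -22*(-⅙) = 11/3 ≈ 3.6667)
32556 - 283*x = 32556 - 283*11/3 = 32556 - 3113/3 = 94555/3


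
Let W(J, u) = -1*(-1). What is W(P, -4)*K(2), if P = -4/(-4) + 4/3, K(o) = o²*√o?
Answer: 4*√2 ≈ 5.6569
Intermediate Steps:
K(o) = o^(5/2)
P = 7/3 (P = -4*(-¼) + 4*(⅓) = 1 + 4/3 = 7/3 ≈ 2.3333)
W(J, u) = 1
W(P, -4)*K(2) = 1*2^(5/2) = 1*(4*√2) = 4*√2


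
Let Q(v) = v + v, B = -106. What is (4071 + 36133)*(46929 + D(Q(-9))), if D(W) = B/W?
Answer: 16982732456/9 ≈ 1.8870e+9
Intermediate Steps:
Q(v) = 2*v
D(W) = -106/W
(4071 + 36133)*(46929 + D(Q(-9))) = (4071 + 36133)*(46929 - 106/(2*(-9))) = 40204*(46929 - 106/(-18)) = 40204*(46929 - 106*(-1/18)) = 40204*(46929 + 53/9) = 40204*(422414/9) = 16982732456/9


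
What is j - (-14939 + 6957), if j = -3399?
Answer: 4583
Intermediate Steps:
j - (-14939 + 6957) = -3399 - (-14939 + 6957) = -3399 - 1*(-7982) = -3399 + 7982 = 4583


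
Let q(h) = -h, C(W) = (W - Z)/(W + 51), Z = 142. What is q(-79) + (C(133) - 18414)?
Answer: -3373649/184 ≈ -18335.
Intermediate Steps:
C(W) = (-142 + W)/(51 + W) (C(W) = (W - 1*142)/(W + 51) = (W - 142)/(51 + W) = (-142 + W)/(51 + W))
q(-79) + (C(133) - 18414) = -1*(-79) + ((-142 + 133)/(51 + 133) - 18414) = 79 + (-9/184 - 18414) = 79 - 3388185/184 = -3373649/184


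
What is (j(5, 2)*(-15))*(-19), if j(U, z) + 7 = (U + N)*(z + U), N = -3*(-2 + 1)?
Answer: 13965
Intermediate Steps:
N = 3 (N = -3*(-1) = 3)
j(U, z) = -7 + (3 + U)*(U + z) (j(U, z) = -7 + (U + 3)*(z + U) = -7 + (3 + U)*(U + z))
(j(5, 2)*(-15))*(-19) = ((-7 + 5**2 + 3*5 + 3*2 + 5*2)*(-15))*(-19) = ((-7 + 25 + 15 + 6 + 10)*(-15))*(-19) = (49*(-15))*(-19) = -735*(-19) = 13965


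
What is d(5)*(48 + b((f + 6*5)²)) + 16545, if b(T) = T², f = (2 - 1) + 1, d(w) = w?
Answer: 5259665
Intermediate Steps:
f = 2 (f = 1 + 1 = 2)
d(5)*(48 + b((f + 6*5)²)) + 16545 = 5*(48 + ((2 + 6*5)²)²) + 16545 = 5*(48 + ((2 + 30)²)²) + 16545 = 5*(48 + (32²)²) + 16545 = 5*(48 + 1024²) + 16545 = 5*(48 + 1048576) + 16545 = 5*1048624 + 16545 = 5243120 + 16545 = 5259665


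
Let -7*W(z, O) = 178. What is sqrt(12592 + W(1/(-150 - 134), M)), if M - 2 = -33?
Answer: 9*sqrt(7602)/7 ≈ 112.10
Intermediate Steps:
M = -31 (M = 2 - 33 = -31)
W(z, O) = -178/7 (W(z, O) = -1/7*178 = -178/7)
sqrt(12592 + W(1/(-150 - 134), M)) = sqrt(12592 - 178/7) = sqrt(87966/7) = 9*sqrt(7602)/7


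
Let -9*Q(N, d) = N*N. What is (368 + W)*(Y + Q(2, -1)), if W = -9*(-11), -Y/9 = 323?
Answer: -12219989/9 ≈ -1.3578e+6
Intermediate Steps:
Y = -2907 (Y = -9*323 = -2907)
W = 99
Q(N, d) = -N²/9 (Q(N, d) = -N*N/9 = -N²/9)
(368 + W)*(Y + Q(2, -1)) = (368 + 99)*(-2907 - ⅑*2²) = 467*(-2907 - ⅑*4) = 467*(-2907 - 4/9) = 467*(-26167/9) = -12219989/9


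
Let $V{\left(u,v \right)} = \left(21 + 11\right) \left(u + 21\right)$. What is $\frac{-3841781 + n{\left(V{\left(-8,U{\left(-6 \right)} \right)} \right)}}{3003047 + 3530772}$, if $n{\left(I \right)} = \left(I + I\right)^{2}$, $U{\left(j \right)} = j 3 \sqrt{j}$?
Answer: $- \frac{3149557}{6533819} \approx -0.48204$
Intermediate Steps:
$U{\left(j \right)} = 3 j^{\frac{3}{2}}$ ($U{\left(j \right)} = 3 j \sqrt{j} = 3 j^{\frac{3}{2}}$)
$V{\left(u,v \right)} = 672 + 32 u$ ($V{\left(u,v \right)} = 32 \left(21 + u\right) = 672 + 32 u$)
$n{\left(I \right)} = 4 I^{2}$ ($n{\left(I \right)} = \left(2 I\right)^{2} = 4 I^{2}$)
$\frac{-3841781 + n{\left(V{\left(-8,U{\left(-6 \right)} \right)} \right)}}{3003047 + 3530772} = \frac{-3841781 + 4 \left(672 + 32 \left(-8\right)\right)^{2}}{3003047 + 3530772} = \frac{-3841781 + 4 \left(672 - 256\right)^{2}}{6533819} = \left(-3841781 + 4 \cdot 416^{2}\right) \frac{1}{6533819} = \left(-3841781 + 4 \cdot 173056\right) \frac{1}{6533819} = \left(-3841781 + 692224\right) \frac{1}{6533819} = \left(-3149557\right) \frac{1}{6533819} = - \frac{3149557}{6533819}$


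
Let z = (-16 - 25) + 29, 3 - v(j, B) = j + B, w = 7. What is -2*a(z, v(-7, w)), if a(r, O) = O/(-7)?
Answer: 6/7 ≈ 0.85714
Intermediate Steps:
v(j, B) = 3 - B - j (v(j, B) = 3 - (j + B) = 3 - (B + j) = 3 + (-B - j) = 3 - B - j)
z = -12 (z = -41 + 29 = -12)
a(r, O) = -O/7 (a(r, O) = O*(-⅐) = -O/7)
-2*a(z, v(-7, w)) = -(-2)*(3 - 1*7 - 1*(-7))/7 = -(-2)*(3 - 7 + 7)/7 = -(-2)*3/7 = -2*(-3/7) = 6/7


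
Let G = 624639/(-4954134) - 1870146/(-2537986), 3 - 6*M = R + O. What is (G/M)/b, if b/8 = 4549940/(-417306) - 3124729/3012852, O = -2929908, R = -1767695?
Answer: -67051757639143513158855/8210242737521361355553551863772 ≈ -8.1668e-9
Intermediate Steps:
M = 2348803/3 (M = ½ - (-1767695 - 2929908)/6 = ½ - ⅙*(-4697603) = ½ + 4697603/6 = 2348803/3 ≈ 7.8293e+5)
b = -1668029332106/17462239121 (b = 8*(4549940/(-417306) - 3124729/3012852) = 8*(4549940*(-1/417306) - 3124729*1/3012852) = 8*(-2274970/208653 - 3124729/3012852) = 8*(-834014666053/69848956484) = -1668029332106/17462239121 ≈ -95.522)
G = 1279938141085/2095587122354 (G = 624639*(-1/4954134) - 1870146*(-1/2537986) = -208213/1651378 + 935073/1268993 = 1279938141085/2095587122354 ≈ 0.61078)
(G/M)/b = (1279938141085/(2095587122354*(2348803/3)))/(-1668029332106/17462239121) = ((1279938141085/2095587122354)*(3/2348803))*(-17462239121/1668029332106) = (3839814423255/4922121319746442262)*(-17462239121/1668029332106) = -67051757639143513158855/8210242737521361355553551863772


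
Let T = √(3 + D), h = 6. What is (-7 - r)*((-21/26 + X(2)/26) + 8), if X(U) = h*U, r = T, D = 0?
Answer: -1393/26 - 199*√3/26 ≈ -66.834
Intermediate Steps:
T = √3 (T = √(3 + 0) = √3 ≈ 1.7320)
r = √3 ≈ 1.7320
X(U) = 6*U
(-7 - r)*((-21/26 + X(2)/26) + 8) = (-7 - √3)*((-21/26 + (6*2)/26) + 8) = (-7 - √3)*((-21*1/26 + 12*(1/26)) + 8) = (-7 - √3)*((-21/26 + 6/13) + 8) = (-7 - √3)*(-9/26 + 8) = (-7 - √3)*(199/26) = -1393/26 - 199*√3/26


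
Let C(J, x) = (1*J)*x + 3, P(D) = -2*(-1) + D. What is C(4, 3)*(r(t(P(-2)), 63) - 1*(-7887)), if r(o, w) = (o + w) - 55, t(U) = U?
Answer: 118425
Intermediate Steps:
P(D) = 2 + D
C(J, x) = 3 + J*x (C(J, x) = J*x + 3 = 3 + J*x)
r(o, w) = -55 + o + w
C(4, 3)*(r(t(P(-2)), 63) - 1*(-7887)) = (3 + 4*3)*((-55 + (2 - 2) + 63) - 1*(-7887)) = (3 + 12)*((-55 + 0 + 63) + 7887) = 15*(8 + 7887) = 15*7895 = 118425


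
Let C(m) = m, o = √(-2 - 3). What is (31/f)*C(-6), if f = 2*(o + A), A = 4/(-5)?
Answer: 620/47 + 775*I*√5/47 ≈ 13.191 + 36.871*I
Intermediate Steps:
o = I*√5 (o = √(-5) = I*√5 ≈ 2.2361*I)
A = -⅘ (A = 4*(-⅕) = -⅘ ≈ -0.80000)
f = -8/5 + 2*I*√5 (f = 2*(I*√5 - ⅘) = 2*(-⅘ + I*√5) = -8/5 + 2*I*√5 ≈ -1.6 + 4.4721*I)
(31/f)*C(-6) = (31/(-8/5 + 2*I*√5))*(-6) = -186/(-8/5 + 2*I*√5)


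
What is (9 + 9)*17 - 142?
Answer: 164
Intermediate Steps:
(9 + 9)*17 - 142 = 18*17 - 142 = 306 - 142 = 164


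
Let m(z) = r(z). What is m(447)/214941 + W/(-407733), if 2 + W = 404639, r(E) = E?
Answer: -9643424974/9737615417 ≈ -0.99033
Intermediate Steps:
W = 404637 (W = -2 + 404639 = 404637)
m(z) = z
m(447)/214941 + W/(-407733) = 447/214941 + 404637/(-407733) = 447*(1/214941) + 404637*(-1/407733) = 149/71647 - 134879/135911 = -9643424974/9737615417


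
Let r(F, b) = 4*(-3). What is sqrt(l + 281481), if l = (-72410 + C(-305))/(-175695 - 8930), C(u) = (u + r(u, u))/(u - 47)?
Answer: sqrt(2972049528969007410)/3249400 ≈ 530.55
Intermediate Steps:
r(F, b) = -12
C(u) = (-12 + u)/(-47 + u) (C(u) = (u - 12)/(u - 47) = (-12 + u)/(-47 + u))
l = 25488003/64988000 (l = (-72410 + (-12 - 305)/(-47 - 305))/(-175695 - 8930) = (-72410 - 317/(-352))/(-184625) = (-72410 - 1/352*(-317))*(-1/184625) = (-72410 + 317/352)*(-1/184625) = -25488003/352*(-1/184625) = 25488003/64988000 ≈ 0.39220)
sqrt(l + 281481) = sqrt(25488003/64988000 + 281481) = sqrt(18292912716003/64988000) = sqrt(2972049528969007410)/3249400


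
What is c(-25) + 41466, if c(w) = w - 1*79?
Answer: 41362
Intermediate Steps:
c(w) = -79 + w (c(w) = w - 79 = -79 + w)
c(-25) + 41466 = (-79 - 25) + 41466 = -104 + 41466 = 41362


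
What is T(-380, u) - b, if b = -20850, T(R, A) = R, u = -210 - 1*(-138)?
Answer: 20470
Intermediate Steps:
u = -72 (u = -210 + 138 = -72)
T(-380, u) - b = -380 - 1*(-20850) = -380 + 20850 = 20470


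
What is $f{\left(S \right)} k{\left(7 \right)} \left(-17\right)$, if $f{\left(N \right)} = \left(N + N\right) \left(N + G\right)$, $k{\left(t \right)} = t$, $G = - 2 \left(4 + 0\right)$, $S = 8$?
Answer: $0$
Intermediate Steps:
$G = -8$ ($G = \left(-2\right) 4 = -8$)
$f{\left(N \right)} = 2 N \left(-8 + N\right)$ ($f{\left(N \right)} = \left(N + N\right) \left(N - 8\right) = 2 N \left(-8 + N\right)$)
$f{\left(S \right)} k{\left(7 \right)} \left(-17\right) = 2 \cdot 8 \left(-8 + 8\right) 7 \left(-17\right) = 2 \cdot 8 \cdot 0 \cdot 7 \left(-17\right) = 0 \cdot 7 \left(-17\right) = 0 \left(-17\right) = 0$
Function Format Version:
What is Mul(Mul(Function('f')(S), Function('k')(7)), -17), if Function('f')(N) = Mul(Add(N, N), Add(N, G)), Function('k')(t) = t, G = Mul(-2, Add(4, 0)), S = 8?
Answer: 0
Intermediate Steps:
G = -8 (G = Mul(-2, 4) = -8)
Function('f')(N) = Mul(2, N, Add(-8, N)) (Function('f')(N) = Mul(Add(N, N), Add(N, -8)) = Mul(Mul(2, N), Add(-8, N)) = Mul(2, N, Add(-8, N)))
Mul(Mul(Function('f')(S), Function('k')(7)), -17) = Mul(Mul(Mul(2, 8, Add(-8, 8)), 7), -17) = Mul(Mul(Mul(2, 8, 0), 7), -17) = Mul(Mul(0, 7), -17) = Mul(0, -17) = 0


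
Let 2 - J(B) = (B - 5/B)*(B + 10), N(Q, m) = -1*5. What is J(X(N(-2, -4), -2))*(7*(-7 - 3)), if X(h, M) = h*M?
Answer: 13160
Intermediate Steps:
N(Q, m) = -5
X(h, M) = M*h
J(B) = 2 - (10 + B)*(B - 5/B) (J(B) = 2 - (B - 5/B)*(B + 10) = 2 - (B - 5/B)*(10 + B) = 2 - (10 + B)*(B - 5/B))
J(X(N(-2, -4), -2))*(7*(-7 - 3)) = (7 - (-2*(-5))² - (-20)*(-5) + 50/((-2*(-5))))*(7*(-7 - 3)) = (7 - 1*10² - 10*10 + 50/10)*(7*(-10)) = (7 - 1*100 - 100 + 50*(⅒))*(-70) = (7 - 100 - 100 + 5)*(-70) = -188*(-70) = 13160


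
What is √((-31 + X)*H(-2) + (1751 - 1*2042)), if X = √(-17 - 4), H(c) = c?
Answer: √(-229 - 2*I*√21) ≈ 0.30276 - 15.136*I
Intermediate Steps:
X = I*√21 (X = √(-21) = I*√21 ≈ 4.5826*I)
√((-31 + X)*H(-2) + (1751 - 1*2042)) = √((-31 + I*√21)*(-2) + (1751 - 1*2042)) = √((62 - 2*I*√21) + (1751 - 2042)) = √((62 - 2*I*√21) - 291) = √(-229 - 2*I*√21)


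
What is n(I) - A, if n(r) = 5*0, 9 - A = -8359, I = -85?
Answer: -8368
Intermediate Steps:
A = 8368 (A = 9 - 1*(-8359) = 9 + 8359 = 8368)
n(r) = 0
n(I) - A = 0 - 1*8368 = 0 - 8368 = -8368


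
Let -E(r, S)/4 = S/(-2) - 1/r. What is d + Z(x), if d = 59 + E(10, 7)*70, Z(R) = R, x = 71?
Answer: 1138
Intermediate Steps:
E(r, S) = 2*S + 4/r (E(r, S) = -4*(S/(-2) - 1/r) = -4*(S*(-½) - 1/r) = -4*(-S/2 - 1/r) = -4*(-1/r - S/2) = 2*S + 4/r)
d = 1067 (d = 59 + (2*7 + 4/10)*70 = 59 + (14 + 4*(⅒))*70 = 59 + (14 + ⅖)*70 = 59 + (72/5)*70 = 59 + 1008 = 1067)
d + Z(x) = 1067 + 71 = 1138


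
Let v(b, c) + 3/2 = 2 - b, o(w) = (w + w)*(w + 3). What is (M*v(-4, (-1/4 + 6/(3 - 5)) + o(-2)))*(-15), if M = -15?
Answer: 2025/2 ≈ 1012.5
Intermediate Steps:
o(w) = 2*w*(3 + w) (o(w) = (2*w)*(3 + w) = 2*w*(3 + w))
v(b, c) = ½ - b (v(b, c) = -3/2 + (2 - b) = ½ - b)
(M*v(-4, (-1/4 + 6/(3 - 5)) + o(-2)))*(-15) = -15*(½ - 1*(-4))*(-15) = -15*(½ + 4)*(-15) = -15*9/2*(-15) = -135/2*(-15) = 2025/2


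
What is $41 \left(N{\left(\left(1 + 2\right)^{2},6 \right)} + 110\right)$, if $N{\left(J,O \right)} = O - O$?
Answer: $4510$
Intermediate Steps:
$N{\left(J,O \right)} = 0$
$41 \left(N{\left(\left(1 + 2\right)^{2},6 \right)} + 110\right) = 41 \left(0 + 110\right) = 41 \cdot 110 = 4510$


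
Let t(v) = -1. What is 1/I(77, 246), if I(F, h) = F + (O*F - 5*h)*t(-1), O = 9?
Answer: 1/614 ≈ 0.0016287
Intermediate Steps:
I(F, h) = -8*F + 5*h (I(F, h) = F + (9*F - 5*h)*(-1) = F + (-5*h + 9*F)*(-1) = F + (-9*F + 5*h) = -8*F + 5*h)
1/I(77, 246) = 1/(-8*77 + 5*246) = 1/(-616 + 1230) = 1/614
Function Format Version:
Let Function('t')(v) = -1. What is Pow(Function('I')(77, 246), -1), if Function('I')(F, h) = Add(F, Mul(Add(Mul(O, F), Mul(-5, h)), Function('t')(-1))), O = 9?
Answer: Rational(1, 614) ≈ 0.0016287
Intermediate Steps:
Function('I')(F, h) = Add(Mul(-8, F), Mul(5, h)) (Function('I')(F, h) = Add(F, Mul(Add(Mul(9, F), Mul(-5, h)), -1)) = Add(F, Mul(Add(Mul(-5, h), Mul(9, F)), -1)) = Add(F, Add(Mul(-9, F), Mul(5, h))) = Add(Mul(-8, F), Mul(5, h)))
Pow(Function('I')(77, 246), -1) = Pow(Add(Mul(-8, 77), Mul(5, 246)), -1) = Pow(Add(-616, 1230), -1) = Pow(614, -1) = Rational(1, 614)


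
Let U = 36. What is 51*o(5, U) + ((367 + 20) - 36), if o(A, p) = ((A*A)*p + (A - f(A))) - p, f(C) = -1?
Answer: 44721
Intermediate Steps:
o(A, p) = 1 + A - p + p*A**2 (o(A, p) = ((A*A)*p + (A - 1*(-1))) - p = (A**2*p + (A + 1)) - p = (p*A**2 + (1 + A)) - p = (1 + A + p*A**2) - p = 1 + A - p + p*A**2)
51*o(5, U) + ((367 + 20) - 36) = 51*(1 + 5 - 1*36 + 36*5**2) + ((367 + 20) - 36) = 51*(1 + 5 - 36 + 36*25) + (387 - 36) = 51*(1 + 5 - 36 + 900) + 351 = 51*870 + 351 = 44370 + 351 = 44721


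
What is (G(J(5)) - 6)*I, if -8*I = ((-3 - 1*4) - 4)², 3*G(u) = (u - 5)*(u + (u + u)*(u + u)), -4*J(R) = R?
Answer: 23837/96 ≈ 248.30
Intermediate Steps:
J(R) = -R/4
G(u) = (-5 + u)*(u + 4*u²)/3 (G(u) = ((u - 5)*(u + (u + u)*(u + u)))/3 = ((-5 + u)*(u + (2*u)*(2*u)))/3 = ((-5 + u)*(u + 4*u²))/3 = (-5 + u)*(u + 4*u²)/3)
I = -121/8 (I = -((-3 - 1*4) - 4)²/8 = -((-3 - 4) - 4)²/8 = -(-7 - 4)²/8 = -⅛*(-11)² = -⅛*121 = -121/8 ≈ -15.125)
(G(J(5)) - 6)*I = ((-¼*5)*(-5 - (-19)*5/4 + 4*(-¼*5)²)/3 - 6)*(-121/8) = ((⅓)*(-5/4)*(-5 - 19*(-5/4) + 4*(-5/4)²) - 6)*(-121/8) = ((⅓)*(-5/4)*(-5 + 95/4 + 4*(25/16)) - 6)*(-121/8) = ((⅓)*(-5/4)*(-5 + 95/4 + 25/4) - 6)*(-121/8) = ((⅓)*(-5/4)*25 - 6)*(-121/8) = (-125/12 - 6)*(-121/8) = -197/12*(-121/8) = 23837/96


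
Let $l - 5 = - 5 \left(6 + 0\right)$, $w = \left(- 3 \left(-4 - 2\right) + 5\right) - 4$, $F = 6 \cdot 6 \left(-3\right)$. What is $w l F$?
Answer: $51300$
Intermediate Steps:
$F = -108$ ($F = 36 \left(-3\right) = -108$)
$w = 19$ ($w = \left(\left(-3\right) \left(-6\right) + 5\right) - 4 = \left(18 + 5\right) - 4 = 23 - 4 = 19$)
$l = -25$ ($l = 5 - 5 \left(6 + 0\right) = 5 - 30 = -25$)
$w l F = 19 \left(-25\right) \left(-108\right) = \left(-475\right) \left(-108\right) = 51300$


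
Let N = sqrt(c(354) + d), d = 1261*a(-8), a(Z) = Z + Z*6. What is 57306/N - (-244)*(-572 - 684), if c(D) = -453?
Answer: -306464 - 57306*I*sqrt(71069)/71069 ≈ -3.0646e+5 - 214.96*I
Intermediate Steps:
a(Z) = 7*Z (a(Z) = Z + 6*Z = 7*Z)
d = -70616 (d = 1261*(7*(-8)) = 1261*(-56) = -70616)
N = I*sqrt(71069) (N = sqrt(-453 - 70616) = sqrt(-71069) = I*sqrt(71069) ≈ 266.59*I)
57306/N - (-244)*(-572 - 684) = 57306/((I*sqrt(71069))) - (-244)*(-572 - 684) = 57306*(-I*sqrt(71069)/71069) - (-244)*(-1256) = -57306*I*sqrt(71069)/71069 - 1*306464 = -57306*I*sqrt(71069)/71069 - 306464 = -306464 - 57306*I*sqrt(71069)/71069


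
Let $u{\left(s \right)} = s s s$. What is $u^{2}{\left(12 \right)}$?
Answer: $2985984$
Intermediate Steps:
$u{\left(s \right)} = s^{3}$ ($u{\left(s \right)} = s^{2} s = s^{3}$)
$u^{2}{\left(12 \right)} = \left(12^{3}\right)^{2} = 1728^{2} = 2985984$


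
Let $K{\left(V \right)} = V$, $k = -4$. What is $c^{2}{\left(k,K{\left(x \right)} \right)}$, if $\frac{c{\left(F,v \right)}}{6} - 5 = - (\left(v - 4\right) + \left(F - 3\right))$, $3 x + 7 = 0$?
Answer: $12100$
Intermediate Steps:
$x = - \frac{7}{3}$ ($x = - \frac{7}{3} + \frac{1}{3} \cdot 0 = - \frac{7}{3} + 0 = - \frac{7}{3} \approx -2.3333$)
$c{\left(F,v \right)} = 72 - 6 F - 6 v$ ($c{\left(F,v \right)} = 30 + 6 \left(- (\left(v - 4\right) + \left(F - 3\right))\right) = 30 + 6 \left(- (\left(-4 + v\right) + \left(F - 3\right))\right) = 30 + 6 \left(- (\left(-4 + v\right) + \left(-3 + F\right))\right) = 30 + 6 \left(- (-7 + F + v)\right) = 30 + 6 \left(7 - F - v\right) = 30 - \left(-42 + 6 F + 6 v\right) = 72 - 6 F - 6 v$)
$c^{2}{\left(k,K{\left(x \right)} \right)} = \left(72 - -24 - -14\right)^{2} = \left(72 + 24 + 14\right)^{2} = 110^{2} = 12100$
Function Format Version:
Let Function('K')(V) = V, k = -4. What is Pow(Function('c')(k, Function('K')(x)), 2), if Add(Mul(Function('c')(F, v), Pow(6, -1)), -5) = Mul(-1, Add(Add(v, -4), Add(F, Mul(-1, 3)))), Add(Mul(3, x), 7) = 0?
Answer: 12100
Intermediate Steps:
x = Rational(-7, 3) (x = Add(Rational(-7, 3), Mul(Rational(1, 3), 0)) = Add(Rational(-7, 3), 0) = Rational(-7, 3) ≈ -2.3333)
Function('c')(F, v) = Add(72, Mul(-6, F), Mul(-6, v)) (Function('c')(F, v) = Add(30, Mul(6, Mul(-1, Add(Add(v, -4), Add(F, Mul(-1, 3)))))) = Add(30, Mul(6, Mul(-1, Add(Add(-4, v), Add(F, -3))))) = Add(30, Mul(6, Mul(-1, Add(Add(-4, v), Add(-3, F))))) = Add(30, Mul(6, Mul(-1, Add(-7, F, v)))) = Add(30, Mul(6, Add(7, Mul(-1, F), Mul(-1, v)))) = Add(30, Add(42, Mul(-6, F), Mul(-6, v))) = Add(72, Mul(-6, F), Mul(-6, v)))
Pow(Function('c')(k, Function('K')(x)), 2) = Pow(Add(72, Mul(-6, -4), Mul(-6, Rational(-7, 3))), 2) = Pow(Add(72, 24, 14), 2) = Pow(110, 2) = 12100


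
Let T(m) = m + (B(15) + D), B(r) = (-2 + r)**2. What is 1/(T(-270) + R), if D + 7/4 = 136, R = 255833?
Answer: 4/1023465 ≈ 3.9083e-6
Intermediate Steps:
D = 537/4 (D = -7/4 + 136 = 537/4 ≈ 134.25)
T(m) = 1213/4 + m (T(m) = m + ((-2 + 15)**2 + 537/4) = m + (13**2 + 537/4) = m + (169 + 537/4) = m + 1213/4 = 1213/4 + m)
1/(T(-270) + R) = 1/((1213/4 - 270) + 255833) = 1/(133/4 + 255833) = 1/(1023465/4) = 4/1023465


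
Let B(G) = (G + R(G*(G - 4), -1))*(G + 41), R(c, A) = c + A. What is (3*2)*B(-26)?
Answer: 67770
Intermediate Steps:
R(c, A) = A + c
B(G) = (41 + G)*(-1 + G + G*(-4 + G)) (B(G) = (G + (-1 + G*(G - 4)))*(G + 41) = (G + (-1 + G*(-4 + G)))*(41 + G) = (-1 + G + G*(-4 + G))*(41 + G) = (41 + G)*(-1 + G + G*(-4 + G)))
(3*2)*B(-26) = (3*2)*(-41 + (-26)³ - 124*(-26) + 38*(-26)²) = 6*(-41 - 17576 + 3224 + 38*676) = 6*(-41 - 17576 + 3224 + 25688) = 6*11295 = 67770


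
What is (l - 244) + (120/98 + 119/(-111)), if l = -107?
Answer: -1908260/5439 ≈ -350.85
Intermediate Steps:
(l - 244) + (120/98 + 119/(-111)) = (-107 - 244) + (120/98 + 119/(-111)) = -351 + (120*(1/98) + 119*(-1/111)) = -351 + (60/49 - 119/111) = -351 + 829/5439 = -1908260/5439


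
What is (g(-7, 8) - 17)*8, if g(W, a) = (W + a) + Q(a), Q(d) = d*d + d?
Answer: 448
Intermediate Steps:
Q(d) = d + d² (Q(d) = d² + d = d + d²)
g(W, a) = W + a + a*(1 + a) (g(W, a) = (W + a) + a*(1 + a) = W + a + a*(1 + a))
(g(-7, 8) - 17)*8 = ((-7 + 8 + 8*(1 + 8)) - 17)*8 = ((-7 + 8 + 8*9) - 17)*8 = ((-7 + 8 + 72) - 17)*8 = (73 - 17)*8 = 56*8 = 448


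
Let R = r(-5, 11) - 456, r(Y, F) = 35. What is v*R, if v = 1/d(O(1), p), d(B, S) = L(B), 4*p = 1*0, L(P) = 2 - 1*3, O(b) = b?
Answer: 421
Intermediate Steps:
L(P) = -1 (L(P) = 2 - 3 = -1)
p = 0 (p = (1*0)/4 = (¼)*0 = 0)
d(B, S) = -1
v = -1 (v = 1/(-1) = -1)
R = -421 (R = 35 - 456 = -421)
v*R = -1*(-421) = 421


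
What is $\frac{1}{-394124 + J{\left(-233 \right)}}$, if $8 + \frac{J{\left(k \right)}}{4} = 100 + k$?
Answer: $- \frac{1}{394688} \approx -2.5336 \cdot 10^{-6}$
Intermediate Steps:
$J{\left(k \right)} = 368 + 4 k$ ($J{\left(k \right)} = -32 + 4 \left(100 + k\right) = -32 + \left(400 + 4 k\right) = 368 + 4 k$)
$\frac{1}{-394124 + J{\left(-233 \right)}} = \frac{1}{-394124 + \left(368 + 4 \left(-233\right)\right)} = \frac{1}{-394124 + \left(368 - 932\right)} = \frac{1}{-394124 - 564} = \frac{1}{-394688} = - \frac{1}{394688}$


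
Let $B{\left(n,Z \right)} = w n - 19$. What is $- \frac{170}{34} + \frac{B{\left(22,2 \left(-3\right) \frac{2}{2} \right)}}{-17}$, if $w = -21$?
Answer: $\frac{396}{17} \approx 23.294$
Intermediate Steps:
$B{\left(n,Z \right)} = -19 - 21 n$ ($B{\left(n,Z \right)} = - 21 n - 19 = -19 - 21 n$)
$- \frac{170}{34} + \frac{B{\left(22,2 \left(-3\right) \frac{2}{2} \right)}}{-17} = - \frac{170}{34} + \frac{-19 - 462}{-17} = \left(-170\right) \frac{1}{34} + \left(-19 - 462\right) \left(- \frac{1}{17}\right) = -5 - - \frac{481}{17} = -5 + \frac{481}{17} = \frac{396}{17}$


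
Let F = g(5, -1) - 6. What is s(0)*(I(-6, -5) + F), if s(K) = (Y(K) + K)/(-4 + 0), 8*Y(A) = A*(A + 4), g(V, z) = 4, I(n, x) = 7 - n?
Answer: 0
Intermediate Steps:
Y(A) = A*(4 + A)/8 (Y(A) = (A*(A + 4))/8 = (A*(4 + A))/8 = A*(4 + A)/8)
F = -2 (F = 4 - 6 = -2)
s(K) = -K/4 - K*(4 + K)/32 (s(K) = (K*(4 + K)/8 + K)/(-4 + 0) = (K + K*(4 + K)/8)/(-4) = (K + K*(4 + K)/8)*(-1/4) = -K/4 - K*(4 + K)/32)
s(0)*(I(-6, -5) + F) = ((1/32)*0*(-12 - 1*0))*((7 - 1*(-6)) - 2) = ((1/32)*0*(-12 + 0))*((7 + 6) - 2) = ((1/32)*0*(-12))*(13 - 2) = 0*11 = 0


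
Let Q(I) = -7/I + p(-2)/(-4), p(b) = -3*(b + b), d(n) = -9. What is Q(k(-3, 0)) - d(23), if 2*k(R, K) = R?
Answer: 32/3 ≈ 10.667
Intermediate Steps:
k(R, K) = R/2
p(b) = -6*b
Q(I) = -3 - 7/I (Q(I) = -7/I - 6*(-2)/(-4) = -7/I + 12*(-¼) = -7/I - 3 = -3 - 7/I)
Q(k(-3, 0)) - d(23) = (-3 - 7/((½)*(-3))) - 1*(-9) = (-3 - 7/(-3/2)) + 9 = (-3 - 7*(-⅔)) + 9 = (-3 + 14/3) + 9 = 5/3 + 9 = 32/3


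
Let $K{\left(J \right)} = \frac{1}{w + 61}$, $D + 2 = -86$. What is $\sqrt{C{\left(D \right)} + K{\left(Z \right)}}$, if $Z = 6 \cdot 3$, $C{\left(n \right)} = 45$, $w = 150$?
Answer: $\frac{2 \sqrt{500914}}{211} \approx 6.7086$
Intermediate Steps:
$D = -88$ ($D = -2 - 86 = -88$)
$Z = 18$
$K{\left(J \right)} = \frac{1}{211}$ ($K{\left(J \right)} = \frac{1}{150 + 61} = \frac{1}{211}$)
$\sqrt{C{\left(D \right)} + K{\left(Z \right)}} = \sqrt{45 + \frac{1}{211}} = \sqrt{\frac{9496}{211}} = \frac{2 \sqrt{500914}}{211}$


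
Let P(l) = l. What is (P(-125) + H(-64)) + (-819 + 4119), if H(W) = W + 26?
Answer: 3137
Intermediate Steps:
H(W) = 26 + W
(P(-125) + H(-64)) + (-819 + 4119) = (-125 + (26 - 64)) + (-819 + 4119) = (-125 - 38) + 3300 = -163 + 3300 = 3137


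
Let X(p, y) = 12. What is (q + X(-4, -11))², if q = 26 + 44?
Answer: 6724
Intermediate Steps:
q = 70
(q + X(-4, -11))² = (70 + 12)² = 82² = 6724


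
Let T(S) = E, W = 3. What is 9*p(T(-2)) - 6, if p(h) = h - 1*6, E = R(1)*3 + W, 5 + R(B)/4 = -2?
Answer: -789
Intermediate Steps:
R(B) = -28 (R(B) = -20 + 4*(-2) = -20 - 8 = -28)
E = -81 (E = -28*3 + 3 = -84 + 3 = -81)
T(S) = -81
p(h) = -6 + h (p(h) = h - 6 = -6 + h)
9*p(T(-2)) - 6 = 9*(-6 - 81) - 6 = 9*(-87) - 6 = -783 - 6 = -789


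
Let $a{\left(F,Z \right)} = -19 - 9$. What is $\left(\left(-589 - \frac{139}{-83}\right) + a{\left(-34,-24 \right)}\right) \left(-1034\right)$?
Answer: $\frac{52808448}{83} \approx 6.3625 \cdot 10^{5}$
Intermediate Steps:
$a{\left(F,Z \right)} = -28$
$\left(\left(-589 - \frac{139}{-83}\right) + a{\left(-34,-24 \right)}\right) \left(-1034\right) = \left(\left(-589 - \frac{139}{-83}\right) - 28\right) \left(-1034\right) = \left(\left(-589 - 139 \left(- \frac{1}{83}\right)\right) - 28\right) \left(-1034\right) = \left(\left(-589 - - \frac{139}{83}\right) - 28\right) \left(-1034\right) = \left(\left(-589 + \frac{139}{83}\right) - 28\right) \left(-1034\right) = \left(- \frac{48748}{83} - 28\right) \left(-1034\right) = \left(- \frac{51072}{83}\right) \left(-1034\right) = \frac{52808448}{83}$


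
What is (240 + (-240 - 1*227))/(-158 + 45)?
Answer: 227/113 ≈ 2.0089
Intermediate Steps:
(240 + (-240 - 1*227))/(-158 + 45) = (240 + (-240 - 227))/(-113) = (240 - 467)*(-1/113) = -227*(-1/113) = 227/113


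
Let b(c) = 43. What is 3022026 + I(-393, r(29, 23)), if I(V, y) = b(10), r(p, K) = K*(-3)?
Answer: 3022069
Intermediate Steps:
r(p, K) = -3*K
I(V, y) = 43
3022026 + I(-393, r(29, 23)) = 3022026 + 43 = 3022069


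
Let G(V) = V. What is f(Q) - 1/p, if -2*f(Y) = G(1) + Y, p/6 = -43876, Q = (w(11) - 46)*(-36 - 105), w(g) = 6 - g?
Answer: -946668575/263256 ≈ -3596.0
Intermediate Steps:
Q = 7191 (Q = ((6 - 1*11) - 46)*(-36 - 105) = ((6 - 11) - 46)*(-141) = (-5 - 46)*(-141) = -51*(-141) = 7191)
p = -263256 (p = 6*(-43876) = -263256)
f(Y) = -½ - Y/2 (f(Y) = -(1 + Y)/2 = -½ - Y/2)
f(Q) - 1/p = (-½ - ½*7191) - 1/(-263256) = (-½ - 7191/2) - 1*(-1/263256) = -3596 + 1/263256 = -946668575/263256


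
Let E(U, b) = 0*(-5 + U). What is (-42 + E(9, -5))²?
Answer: 1764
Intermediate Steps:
E(U, b) = 0
(-42 + E(9, -5))² = (-42 + 0)² = (-42)² = 1764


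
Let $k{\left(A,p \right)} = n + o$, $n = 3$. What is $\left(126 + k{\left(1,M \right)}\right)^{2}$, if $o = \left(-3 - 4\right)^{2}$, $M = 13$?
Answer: $31684$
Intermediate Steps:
$o = 49$ ($o = \left(-7\right)^{2} = 49$)
$k{\left(A,p \right)} = 52$ ($k{\left(A,p \right)} = 3 + 49 = 52$)
$\left(126 + k{\left(1,M \right)}\right)^{2} = \left(126 + 52\right)^{2} = 178^{2} = 31684$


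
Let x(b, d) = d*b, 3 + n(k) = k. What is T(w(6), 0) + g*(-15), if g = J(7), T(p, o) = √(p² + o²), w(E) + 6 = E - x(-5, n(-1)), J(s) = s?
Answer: -85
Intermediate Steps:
n(k) = -3 + k
x(b, d) = b*d
w(E) = -26 + E (w(E) = -6 + (E - (-5)*(-3 - 1)) = -6 + (E - (-5)*(-4)) = -6 + (E - 1*20) = -6 + (E - 20) = -6 + (-20 + E) = -26 + E)
T(p, o) = √(o² + p²)
g = 7
T(w(6), 0) + g*(-15) = √(0² + (-26 + 6)²) + 7*(-15) = √(0 + (-20)²) - 105 = √(0 + 400) - 105 = √400 - 105 = 20 - 105 = -85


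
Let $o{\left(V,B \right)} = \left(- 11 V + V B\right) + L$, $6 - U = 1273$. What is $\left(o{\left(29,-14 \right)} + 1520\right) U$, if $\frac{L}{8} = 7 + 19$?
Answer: $-1270801$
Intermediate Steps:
$U = -1267$ ($U = 6 - 1273 = -1267$)
$L = 208$ ($L = 8 \left(7 + 19\right) = 8 \cdot 26 = 208$)
$o{\left(V,B \right)} = 208 - 11 V + B V$ ($o{\left(V,B \right)} = \left(- 11 V + V B\right) + 208 = \left(- 11 V + B V\right) + 208 = 208 - 11 V + B V$)
$\left(o{\left(29,-14 \right)} + 1520\right) U = \left(\left(208 - 319 - 406\right) + 1520\right) \left(-1267\right) = \left(-517 + 1520\right) \left(-1267\right) = 1003 \left(-1267\right) = -1270801$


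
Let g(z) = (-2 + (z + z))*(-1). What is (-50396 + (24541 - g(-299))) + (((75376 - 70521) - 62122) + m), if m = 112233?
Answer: 28511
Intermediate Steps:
g(z) = 2 - 2*z (g(z) = (-2 + 2*z)*(-1) = 2 - 2*z)
(-50396 + (24541 - g(-299))) + (((75376 - 70521) - 62122) + m) = (-50396 + (24541 - (2 - 2*(-299)))) + (((75376 - 70521) - 62122) + 112233) = (-50396 + (24541 - (2 + 598))) + ((4855 - 62122) + 112233) = (-50396 + (24541 - 1*600)) + (-57267 + 112233) = (-50396 + (24541 - 600)) + 54966 = (-50396 + 23941) + 54966 = -26455 + 54966 = 28511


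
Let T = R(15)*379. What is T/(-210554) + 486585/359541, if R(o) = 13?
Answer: 11186773287/8411421746 ≈ 1.3300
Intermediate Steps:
T = 4927 (T = 13*379 = 4927)
T/(-210554) + 486585/359541 = 4927/(-210554) + 486585/359541 = 4927*(-1/210554) + 486585*(1/359541) = -4927/210554 + 54065/39949 = 11186773287/8411421746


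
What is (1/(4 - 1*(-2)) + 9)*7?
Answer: 385/6 ≈ 64.167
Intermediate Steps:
(1/(4 - 1*(-2)) + 9)*7 = (1/(4 + 2) + 9)*7 = (1/6 + 9)*7 = (⅙ + 9)*7 = (55/6)*7 = 385/6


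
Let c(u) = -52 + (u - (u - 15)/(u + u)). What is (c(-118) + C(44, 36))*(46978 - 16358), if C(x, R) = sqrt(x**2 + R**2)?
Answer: -308136715/59 + 122480*sqrt(202) ≈ -3.4819e+6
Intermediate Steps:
C(x, R) = sqrt(R**2 + x**2)
c(u) = -52 + u - (-15 + u)/(2*u) (c(u) = -52 + (u - (-15 + u)/(2*u)) = -52 + u - (-15 + u)/(2*u))
(c(-118) + C(44, 36))*(46978 - 16358) = ((-105/2 - 118 + (15/2)/(-118)) + sqrt(36**2 + 44**2))*(46978 - 16358) = ((-105/2 - 118 + (15/2)*(-1/118)) + sqrt(1296 + 1936))*30620 = ((-105/2 - 118 - 15/236) + sqrt(3232))*30620 = (-40253/236 + 4*sqrt(202))*30620 = -308136715/59 + 122480*sqrt(202)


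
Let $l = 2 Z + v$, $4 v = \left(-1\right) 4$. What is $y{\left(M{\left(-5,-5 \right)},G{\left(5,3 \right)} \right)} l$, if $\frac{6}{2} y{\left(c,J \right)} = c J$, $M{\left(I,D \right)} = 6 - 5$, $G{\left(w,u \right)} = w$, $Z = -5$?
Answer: $- \frac{55}{3} \approx -18.333$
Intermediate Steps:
$v = -1$ ($v = \frac{\left(-1\right) 4}{4} = \frac{1}{4} \left(-4\right) = -1$)
$M{\left(I,D \right)} = 1$
$y{\left(c,J \right)} = \frac{J c}{3}$ ($y{\left(c,J \right)} = \frac{c J}{3} = \frac{J c}{3}$)
$l = -11$ ($l = 2 \left(-5\right) - 1 = -10 - 1 = -11$)
$y{\left(M{\left(-5,-5 \right)},G{\left(5,3 \right)} \right)} l = \frac{1}{3} \cdot 5 \cdot 1 \left(-11\right) = \frac{5}{3} \left(-11\right) = - \frac{55}{3}$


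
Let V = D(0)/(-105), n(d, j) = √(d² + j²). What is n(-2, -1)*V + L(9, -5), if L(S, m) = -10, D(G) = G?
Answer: -10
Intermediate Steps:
V = 0 (V = 0/(-105) = 0*(-1/105) = 0)
n(-2, -1)*V + L(9, -5) = √((-2)² + (-1)²)*0 - 10 = √(4 + 1)*0 - 10 = √5*0 - 10 = 0 - 10 = -10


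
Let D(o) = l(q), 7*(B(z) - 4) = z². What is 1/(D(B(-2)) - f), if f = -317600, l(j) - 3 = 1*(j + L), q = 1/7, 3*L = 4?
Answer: 21/6669694 ≈ 3.1486e-6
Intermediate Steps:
B(z) = 4 + z²/7
L = 4/3 (L = (⅓)*4 = 4/3 ≈ 1.3333)
q = ⅐ ≈ 0.14286
l(j) = 13/3 + j (l(j) = 3 + 1*(j + 4/3) = 3 + 1*(4/3 + j) = 3 + (4/3 + j) = 13/3 + j)
D(o) = 94/21 (D(o) = 13/3 + ⅐ = 94/21)
1/(D(B(-2)) - f) = 1/(94/21 - 1*(-317600)) = 1/(94/21 + 317600) = 1/(6669694/21) = 21/6669694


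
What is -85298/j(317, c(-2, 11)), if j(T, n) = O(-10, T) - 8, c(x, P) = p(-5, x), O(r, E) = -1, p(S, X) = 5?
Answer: 85298/9 ≈ 9477.6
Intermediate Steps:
c(x, P) = 5
j(T, n) = -9 (j(T, n) = -1 - 8 = -9)
-85298/j(317, c(-2, 11)) = -85298/(-9) = -85298*(-⅑) = 85298/9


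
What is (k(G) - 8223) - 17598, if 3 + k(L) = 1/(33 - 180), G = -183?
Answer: -3796129/147 ≈ -25824.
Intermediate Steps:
k(L) = -442/147 (k(L) = -3 + 1/(33 - 180) = -3 + 1/(-147) = -3 - 1/147 = -442/147)
(k(G) - 8223) - 17598 = (-442/147 - 8223) - 17598 = -1209223/147 - 17598 = -3796129/147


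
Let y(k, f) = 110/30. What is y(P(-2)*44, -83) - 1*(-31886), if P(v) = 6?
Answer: 95669/3 ≈ 31890.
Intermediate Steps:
y(k, f) = 11/3 (y(k, f) = 110*(1/30) = 11/3)
y(P(-2)*44, -83) - 1*(-31886) = 11/3 - 1*(-31886) = 11/3 + 31886 = 95669/3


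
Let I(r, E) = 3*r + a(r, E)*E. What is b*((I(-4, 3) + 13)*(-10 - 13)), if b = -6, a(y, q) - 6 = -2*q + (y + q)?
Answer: -276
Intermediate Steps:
a(y, q) = 6 + y - q (a(y, q) = 6 + (-2*q + (y + q)) = 6 + (-2*q + (q + y)) = 6 + (y - q) = 6 + y - q)
I(r, E) = 3*r + E*(6 + r - E) (I(r, E) = 3*r + (6 + r - E)*E = 3*r + E*(6 + r - E))
b*((I(-4, 3) + 13)*(-10 - 13)) = -6*((3*(-4) + 3*(6 - 4 - 1*3)) + 13)*(-10 - 13) = -6*((-12 + 3*(6 - 4 - 3)) + 13)*(-23) = -6*((-12 + 3*(-1)) + 13)*(-23) = -6*((-12 - 3) + 13)*(-23) = -6*(-15 + 13)*(-23) = -(-12)*(-23) = -6*46 = -276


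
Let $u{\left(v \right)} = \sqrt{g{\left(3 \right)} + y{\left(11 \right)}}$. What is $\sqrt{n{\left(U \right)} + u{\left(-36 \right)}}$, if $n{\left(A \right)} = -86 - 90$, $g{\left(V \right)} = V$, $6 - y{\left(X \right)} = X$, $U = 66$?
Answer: $\sqrt{-176 + i \sqrt{2}} \approx 0.0533 + 13.267 i$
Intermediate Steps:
$y{\left(X \right)} = 6 - X$
$n{\left(A \right)} = -176$
$u{\left(v \right)} = i \sqrt{2}$ ($u{\left(v \right)} = \sqrt{3 + \left(6 - 11\right)} = \sqrt{3 - 5} = \sqrt{-2} = i \sqrt{2}$)
$\sqrt{n{\left(U \right)} + u{\left(-36 \right)}} = \sqrt{-176 + i \sqrt{2}}$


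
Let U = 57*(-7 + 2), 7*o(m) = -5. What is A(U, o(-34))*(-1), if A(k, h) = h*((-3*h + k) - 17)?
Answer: -10495/49 ≈ -214.18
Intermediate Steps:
o(m) = -5/7 (o(m) = (⅐)*(-5) = -5/7)
U = -285 (U = 57*(-5) = -285)
A(k, h) = h*(-17 + k - 3*h) (A(k, h) = h*((k - 3*h) - 17) = h*(-17 + k - 3*h))
A(U, o(-34))*(-1) = -5*(-17 - 285 - 3*(-5/7))/7*(-1) = -5*(-17 - 285 + 15/7)/7*(-1) = -5/7*(-2099/7)*(-1) = (10495/49)*(-1) = -10495/49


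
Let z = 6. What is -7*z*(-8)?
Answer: 336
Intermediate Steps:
-7*z*(-8) = -7*6*(-8) = -42*(-8) = 336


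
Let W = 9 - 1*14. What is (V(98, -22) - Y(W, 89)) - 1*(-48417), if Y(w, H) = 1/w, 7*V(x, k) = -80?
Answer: 1694202/35 ≈ 48406.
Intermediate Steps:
V(x, k) = -80/7 (V(x, k) = (⅐)*(-80) = -80/7)
W = -5 (W = 9 - 14 = -5)
(V(98, -22) - Y(W, 89)) - 1*(-48417) = (-80/7 - 1/(-5)) - 1*(-48417) = (-80/7 - 1*(-⅕)) + 48417 = (-80/7 + ⅕) + 48417 = -393/35 + 48417 = 1694202/35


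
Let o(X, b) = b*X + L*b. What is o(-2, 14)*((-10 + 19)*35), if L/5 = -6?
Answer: -141120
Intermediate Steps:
L = -30 (L = 5*(-6) = -30)
o(X, b) = -30*b + X*b (o(X, b) = b*X - 30*b = X*b - 30*b = -30*b + X*b)
o(-2, 14)*((-10 + 19)*35) = (14*(-30 - 2))*((-10 + 19)*35) = (14*(-32))*(9*35) = -448*315 = -141120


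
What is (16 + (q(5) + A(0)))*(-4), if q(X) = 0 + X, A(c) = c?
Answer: -84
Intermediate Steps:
q(X) = X
(16 + (q(5) + A(0)))*(-4) = (16 + (5 + 0))*(-4) = (16 + 5)*(-4) = 21*(-4) = -84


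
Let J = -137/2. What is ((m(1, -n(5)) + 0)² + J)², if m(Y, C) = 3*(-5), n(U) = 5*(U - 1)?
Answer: 97969/4 ≈ 24492.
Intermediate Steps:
n(U) = -5 + 5*U (n(U) = 5*(-1 + U) = -5 + 5*U)
m(Y, C) = -15
J = -137/2 (J = -137*½ = -137/2 ≈ -68.500)
((m(1, -n(5)) + 0)² + J)² = ((-15 + 0)² - 137/2)² = ((-15)² - 137/2)² = (225 - 137/2)² = (313/2)² = 97969/4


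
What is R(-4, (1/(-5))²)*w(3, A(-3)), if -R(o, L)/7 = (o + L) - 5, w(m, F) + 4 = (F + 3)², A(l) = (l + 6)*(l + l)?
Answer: 346528/25 ≈ 13861.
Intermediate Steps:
A(l) = 2*l*(6 + l) (A(l) = (6 + l)*(2*l) = 2*l*(6 + l))
w(m, F) = -4 + (3 + F)² (w(m, F) = -4 + (F + 3)² = -4 + (3 + F)²)
R(o, L) = 35 - 7*L - 7*o (R(o, L) = -7*((o + L) - 5) = -7*((L + o) - 5) = -7*(-5 + L + o) = 35 - 7*L - 7*o)
R(-4, (1/(-5))²)*w(3, A(-3)) = (35 - 7*(1/(-5))² - 7*(-4))*(-4 + (3 + 2*(-3)*(6 - 3))²) = (35 - 7*(-⅕)² + 28)*(-4 + (3 + 2*(-3)*3)²) = (35 - 7*1/25 + 28)*(-4 + (3 - 18)²) = (35 - 7/25 + 28)*(-4 + (-15)²) = 1568*(-4 + 225)/25 = (1568/25)*221 = 346528/25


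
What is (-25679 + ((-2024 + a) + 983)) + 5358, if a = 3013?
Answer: -18349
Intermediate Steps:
(-25679 + ((-2024 + a) + 983)) + 5358 = (-25679 + ((-2024 + 3013) + 983)) + 5358 = (-25679 + (989 + 983)) + 5358 = (-25679 + 1972) + 5358 = -23707 + 5358 = -18349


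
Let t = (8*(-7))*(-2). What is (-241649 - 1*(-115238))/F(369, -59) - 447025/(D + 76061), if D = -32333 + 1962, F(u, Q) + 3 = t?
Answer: -1164888863/996042 ≈ -1169.5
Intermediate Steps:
t = 112 (t = -56*(-2) = 112)
F(u, Q) = 109 (F(u, Q) = -3 + 112 = 109)
D = -30371
(-241649 - 1*(-115238))/F(369, -59) - 447025/(D + 76061) = (-241649 - 1*(-115238))/109 - 447025/(-30371 + 76061) = (-241649 + 115238)*(1/109) - 447025/45690 = -126411*1/109 - 447025*1/45690 = -126411/109 - 89405/9138 = -1164888863/996042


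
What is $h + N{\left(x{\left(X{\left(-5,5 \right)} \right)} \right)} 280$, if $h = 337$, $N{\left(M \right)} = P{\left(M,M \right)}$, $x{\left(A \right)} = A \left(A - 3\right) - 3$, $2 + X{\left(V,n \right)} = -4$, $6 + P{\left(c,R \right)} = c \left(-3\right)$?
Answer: $-44183$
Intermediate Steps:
$P{\left(c,R \right)} = -6 - 3 c$ ($P{\left(c,R \right)} = -6 + c \left(-3\right) = -6 - 3 c$)
$X{\left(V,n \right)} = -6$ ($X{\left(V,n \right)} = -2 - 4 = -6$)
$x{\left(A \right)} = -3 + A \left(-3 + A\right)$ ($x{\left(A \right)} = A \left(-3 + A\right) - 3 = -3 + A \left(-3 + A\right)$)
$N{\left(M \right)} = -6 - 3 M$
$h + N{\left(x{\left(X{\left(-5,5 \right)} \right)} \right)} 280 = 337 + \left(-6 - 3 \left(-3 + \left(-6\right)^{2} - -18\right)\right) 280 = 337 + \left(-6 - 3 \left(-3 + 36 + 18\right)\right) 280 = 337 + \left(-6 - 153\right) 280 = 337 - 44520 = -44183$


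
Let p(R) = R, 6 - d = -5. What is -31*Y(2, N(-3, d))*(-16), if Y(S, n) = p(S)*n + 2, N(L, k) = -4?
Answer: -2976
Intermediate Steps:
d = 11 (d = 6 - 1*(-5) = 6 + 5 = 11)
Y(S, n) = 2 + S*n (Y(S, n) = S*n + 2 = 2 + S*n)
-31*Y(2, N(-3, d))*(-16) = -31*(2 + 2*(-4))*(-16) = -31*(2 - 8)*(-16) = -31*(-6)*(-16) = 186*(-16) = -2976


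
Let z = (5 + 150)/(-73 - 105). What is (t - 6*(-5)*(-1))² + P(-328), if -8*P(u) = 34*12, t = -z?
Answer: 25268341/31684 ≈ 797.51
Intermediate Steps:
z = -155/178 (z = 155/(-178) = 155*(-1/178) = -155/178 ≈ -0.87079)
t = 155/178 (t = -1*(-155/178) = 155/178 ≈ 0.87079)
P(u) = -51 (P(u) = -17*12/4 = -⅛*408 = -51)
(t - 6*(-5)*(-1))² + P(-328) = (155/178 - 6*(-5)*(-1))² - 51 = (155/178 + 30*(-1))² - 51 = (155/178 - 30)² - 51 = (-5185/178)² - 51 = 26884225/31684 - 51 = 25268341/31684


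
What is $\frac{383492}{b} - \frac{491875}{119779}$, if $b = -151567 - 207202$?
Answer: $- \frac{222403790143}{42972992051} \approx -5.1754$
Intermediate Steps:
$b = -358769$
$\frac{383492}{b} - \frac{491875}{119779} = \frac{383492}{-358769} - \frac{491875}{119779} = 383492 \left(- \frac{1}{358769}\right) - \frac{491875}{119779} = - \frac{383492}{358769} - \frac{491875}{119779} = - \frac{222403790143}{42972992051}$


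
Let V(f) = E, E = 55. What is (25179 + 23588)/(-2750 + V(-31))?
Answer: -48767/2695 ≈ -18.095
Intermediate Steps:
V(f) = 55
(25179 + 23588)/(-2750 + V(-31)) = (25179 + 23588)/(-2750 + 55) = 48767/(-2695) = 48767*(-1/2695) = -48767/2695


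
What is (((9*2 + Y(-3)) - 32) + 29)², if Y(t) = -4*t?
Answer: 729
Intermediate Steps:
(((9*2 + Y(-3)) - 32) + 29)² = (((9*2 - 4*(-3)) - 32) + 29)² = (((18 + 12) - 32) + 29)² = ((30 - 32) + 29)² = (-2 + 29)² = 27² = 729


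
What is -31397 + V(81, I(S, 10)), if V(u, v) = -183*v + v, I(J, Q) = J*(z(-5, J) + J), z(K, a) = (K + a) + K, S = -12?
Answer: -105653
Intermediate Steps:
z(K, a) = a + 2*K
I(J, Q) = J*(-10 + 2*J) (I(J, Q) = J*((J + 2*(-5)) + J) = J*((J - 10) + J) = J*((-10 + J) + J) = J*(-10 + 2*J))
V(u, v) = -182*v
-31397 + V(81, I(S, 10)) = -31397 - 364*(-12)*(-5 - 12) = -31397 - 364*(-12)*(-17) = -31397 - 182*408 = -31397 - 74256 = -105653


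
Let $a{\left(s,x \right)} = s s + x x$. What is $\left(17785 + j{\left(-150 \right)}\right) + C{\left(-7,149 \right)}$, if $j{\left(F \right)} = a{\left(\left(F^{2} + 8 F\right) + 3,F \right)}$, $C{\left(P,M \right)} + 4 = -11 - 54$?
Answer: $453858025$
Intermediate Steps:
$a{\left(s,x \right)} = s^{2} + x^{2}$
$C{\left(P,M \right)} = -69$ ($C{\left(P,M \right)} = -4 - 65 = -69$)
$j{\left(F \right)} = F^{2} + \left(3 + F^{2} + 8 F\right)^{2}$ ($j{\left(F \right)} = \left(\left(F^{2} + 8 F\right) + 3\right)^{2} + F^{2} = \left(3 + F^{2} + 8 F\right)^{2} + F^{2} = F^{2} + \left(3 + F^{2} + 8 F\right)^{2}$)
$\left(17785 + j{\left(-150 \right)}\right) + C{\left(-7,149 \right)} = \left(17785 + \left(\left(-150\right)^{2} + \left(3 + \left(-150\right)^{2} + 8 \left(-150\right)\right)^{2}\right)\right) - 69 = \left(17785 + \left(22500 + \left(3 + 22500 - 1200\right)^{2}\right)\right) - 69 = \left(17785 + \left(22500 + 21303^{2}\right)\right) - 69 = \left(17785 + \left(22500 + 453817809\right)\right) - 69 = \left(17785 + 453840309\right) - 69 = 453858094 - 69 = 453858025$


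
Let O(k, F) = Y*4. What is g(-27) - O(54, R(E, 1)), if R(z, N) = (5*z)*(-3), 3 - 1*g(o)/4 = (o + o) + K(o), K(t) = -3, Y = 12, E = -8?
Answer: 192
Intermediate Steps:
g(o) = 24 - 8*o (g(o) = 12 - 4*((o + o) - 3) = 12 - 4*(2*o - 3) = 12 - 4*(-3 + 2*o) = 12 + (12 - 8*o) = 24 - 8*o)
R(z, N) = -15*z
O(k, F) = 48 (O(k, F) = 12*4 = 48)
g(-27) - O(54, R(E, 1)) = (24 - 8*(-27)) - 1*48 = (24 + 216) - 48 = 240 - 48 = 192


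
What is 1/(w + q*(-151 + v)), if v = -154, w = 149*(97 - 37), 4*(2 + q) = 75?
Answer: 4/15325 ≈ 0.00026101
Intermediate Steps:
q = 67/4 (q = -2 + (¼)*75 = -2 + 75/4 = 67/4 ≈ 16.750)
w = 8940 (w = 149*60 = 8940)
1/(w + q*(-151 + v)) = 1/(8940 + 67*(-151 - 154)/4) = 1/(8940 + (67/4)*(-305)) = 1/(8940 - 20435/4) = 1/(15325/4) = 4/15325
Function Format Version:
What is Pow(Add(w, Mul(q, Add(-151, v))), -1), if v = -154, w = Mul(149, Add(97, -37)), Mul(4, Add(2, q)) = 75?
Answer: Rational(4, 15325) ≈ 0.00026101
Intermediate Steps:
q = Rational(67, 4) (q = Add(-2, Mul(Rational(1, 4), 75)) = Add(-2, Rational(75, 4)) = Rational(67, 4) ≈ 16.750)
w = 8940 (w = Mul(149, 60) = 8940)
Pow(Add(w, Mul(q, Add(-151, v))), -1) = Pow(Add(8940, Mul(Rational(67, 4), Add(-151, -154))), -1) = Pow(Add(8940, Mul(Rational(67, 4), -305)), -1) = Pow(Add(8940, Rational(-20435, 4)), -1) = Pow(Rational(15325, 4), -1) = Rational(4, 15325)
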